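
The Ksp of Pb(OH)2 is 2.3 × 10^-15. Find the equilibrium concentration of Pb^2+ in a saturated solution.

Pb(OH)2(s) <=> Pb^2+ + 2 OH^-
Ksp = [Pb^2+][OH^-]^2
If s mol/L of Pb(OH)2 dissolves, [Pb^2+] = s and [OH^-] = 2s.
Substituting: Ksp = s(2s)^2 = 4s^3
Solving, s = (2.3 × 10^-15/4)^(1/3) = 8.32 × 10^-6 M
[Pb^2+] = s = 8.3 x 10^-6 M

[Pb^2+] ≈ 8.3e-6 M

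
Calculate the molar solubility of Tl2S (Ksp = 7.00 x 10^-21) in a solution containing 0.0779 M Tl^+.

s = 1.15 x 10^-18 M

Tl2S(s) ⇌ 2 Tl^+(aq) + S^2-(aq)
Ksp = [Tl^+]^2[S^2-]
Let s = moles of Tl2S that dissolve per litre. [Tl^+] = 0.0779 + 2s ≈ 0.0779, [S^2-] = s (Ksp is small, so little additional dissolves).
Ksp ≈ (0.0779)^2 × s
s = 1.15 x 10^-18 M
Check: 2s = 2.3 x 10^-18 ≪ 0.0779, so the approximation is valid.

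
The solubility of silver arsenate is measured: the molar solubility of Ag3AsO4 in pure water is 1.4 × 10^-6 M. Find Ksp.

Ag3AsO4(s) <=> 3 Ag^+(aq) + AsO4^3-(aq)
For each mole of Ag3AsO4 that dissolves: [Ag^+] = 3s, [AsO4^3-] = s.
Ksp = [Ag^+]^3[AsO4^3-]
So Ksp = (3s)^3 × s = 27s^4
Ksp = 27 × (1.4 × 10^-6)^4 = 1.0 x 10^-22

1.0e-22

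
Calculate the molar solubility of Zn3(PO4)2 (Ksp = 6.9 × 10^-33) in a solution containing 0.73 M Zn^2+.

6.7e-17 M

Zn3(PO4)2(s) <=> 3 Zn^2+ + 2 PO4^3-
Ksp = [Zn^2+]^3[PO4^3-]^2
If s mol/L dissolves here, [Zn^2+] = 0.73 + 3s ≈ 0.73, [PO4^3-] = 2s (since the Zn^2+ already present dominates).
Ksp ≈ (0.73)^3 × (2s)^2
s = 6.7 × 10^-17 M
Check: 3s = 2.0 × 10^-16 ≪ 0.73, so the approximation is valid.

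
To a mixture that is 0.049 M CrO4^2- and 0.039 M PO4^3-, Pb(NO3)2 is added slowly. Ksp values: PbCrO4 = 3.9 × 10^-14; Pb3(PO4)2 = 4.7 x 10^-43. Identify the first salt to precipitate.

Pb3(PO4)2

Precipitation of each salt starts when its ion product equals its Ksp.
For PbCrO4: 3.9 × 10^-14 = 0.049 × [Pb^2+]  ⇒  [Pb^2+] = 8.0 × 10^-13 M.
For Pb3(PO4)2: 4.7 x 10^-43 = (0.039)^2 × [Pb^2+]^3  ⇒  [Pb^2+] = 6.8 × 10^-14 M.
The salt with the lower threshold [Pb^2+] precipitates first: Pb3(PO4)2.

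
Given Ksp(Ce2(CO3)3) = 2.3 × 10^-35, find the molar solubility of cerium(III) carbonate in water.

s ≈ 4.6 × 10^-8 M

Ce2(CO3)3(s) ⇌ 2 Ce^3+ + 3 CO3^2-
Ksp = [Ce^3+]^2[CO3^2-]^3
With molar solubility s: [Ce^3+] = 2s, [CO3^2-] = 3s.
Substituting: Ksp = (2s)^2(3s)^3 = 108s^5
Solving, s = (2.3 × 10^-35/108)^(1/5) = 4.6 × 10^-8 M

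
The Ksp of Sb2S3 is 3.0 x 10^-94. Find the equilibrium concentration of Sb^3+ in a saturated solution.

Sb2S3(s) ⇌ 2 Sb^3+(aq) + 3 S^2-(aq)
Ksp = [Sb^3+]^2[S^2-]^3
Let s = molar solubility. Then [Sb^3+] = 2s and [S^2-] = 3s.
Substituting: Ksp = (2s)^2(3s)^3 = 108s^5
s^5 = 3.0 x 10^-94 / 108, so s = 7.74 x 10^-20 M
[Sb^3+] = 2s = 1.5 x 10^-19 M

1.5 x 10^-19 M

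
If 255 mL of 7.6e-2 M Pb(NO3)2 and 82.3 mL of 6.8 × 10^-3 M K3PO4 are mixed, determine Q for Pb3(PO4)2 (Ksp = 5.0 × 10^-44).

Total volume = 255 + 82.3 = 337.3 mL.
[Pb^2+] = 7.6 x 10^-2 × (255/337.3) = 5.75 x 10^-2 M
[PO4^3-] = 6.8 × 10^-3 × (82.3/337.3) = 1.66 × 10^-3 M
Pb3(PO4)2(s) ⇌ 3 Pb^2+(aq) + 2 PO4^3-(aq), so Q = [Pb^2+]^3[PO4^3-]^2
Q = (5.75 x 10^-2)^3(1.66 x 10^-3)^2 = 5.2 × 10^-10
Q > Ksp, so Pb3(PO4)2 will precipitate.

Q ≈ 5.2e-10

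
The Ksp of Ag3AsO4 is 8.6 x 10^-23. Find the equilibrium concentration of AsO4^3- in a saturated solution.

[AsO4^3-] ≈ 1.3 × 10^-6 M

Ag3AsO4(s) ⇌ 3 Ag^+ + AsO4^3-
Ksp = [Ag^+]^3[AsO4^3-]
With molar solubility s: [Ag^+] = 3s, [AsO4^3-] = s.
Substituting: Ksp = (3s)^3s = 27s^4
s = (8.6 x 10^-23 / 27)^(1/4) = 1.34 × 10^-6 M
[AsO4^3-] = s = 1.3 × 10^-6 M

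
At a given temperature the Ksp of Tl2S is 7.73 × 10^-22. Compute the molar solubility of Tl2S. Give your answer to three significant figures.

Tl2S(s) ⇌ 2 Tl^+(aq) + S^2-(aq)
Ksp = [Tl^+]^2[S^2-]
For each mole of Tl2S that dissolves: [Tl^+] = 2s, [S^2-] = s.
Substituting: Ksp = (2s)^2s = 4s^3
s = (7.73 × 10^-22 / 4)^(1/3) = 5.78 × 10^-8 M

s ≈ 5.78 x 10^-8 M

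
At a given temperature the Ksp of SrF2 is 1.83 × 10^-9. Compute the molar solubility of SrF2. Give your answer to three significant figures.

s = 7.71 x 10^-4 M

SrF2(s) ⇌ Sr^2+(aq) + 2 F^-(aq)
Ksp = [Sr^2+][F^-]^2
With molar solubility s: [Sr^2+] = s, [F^-] = 2s.
Substituting: Ksp = s(2s)^2 = 4s^3
s = (1.83 × 10^-9 / 4)^(1/3) = 7.71 × 10^-4 M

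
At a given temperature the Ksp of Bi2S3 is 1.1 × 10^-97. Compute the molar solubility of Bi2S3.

Bi2S3(s) ⇌ 2 Bi^3+(aq) + 3 S^2-(aq)
Ksp = [Bi^3+]^2[S^2-]^3
For each mole of Bi2S3 that dissolves: [Bi^3+] = 2s, [S^2-] = 3s.
So Ksp = (2s)^2 × (3s)^3 = 108s^5
s = (1.1 × 10^-97 / 108)^(1/5) = 1.6 x 10^-20 M

1.6 × 10^-20 M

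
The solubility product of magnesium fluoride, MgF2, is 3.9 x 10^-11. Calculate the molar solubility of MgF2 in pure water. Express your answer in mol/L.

MgF2(s) ⇌ Mg^2+ + 2 F^-
Ksp = [Mg^2+][F^-]^2
If s mol/L of MgF2 dissolves, [Mg^2+] = s and [F^-] = 2s.
Substituting: Ksp = s(2s)^2 = 4s^3
s = (3.9 x 10^-11 / 4)^(1/3) = 2.1 × 10^-4 M

s = 2.1e-4 M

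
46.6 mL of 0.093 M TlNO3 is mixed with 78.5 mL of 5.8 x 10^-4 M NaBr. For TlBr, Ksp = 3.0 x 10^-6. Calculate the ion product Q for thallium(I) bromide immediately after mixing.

1.3 × 10^-5

Total volume = 46.6 + 78.5 = 125.1 mL.
[Tl^+] = 9.3 × 10^-2 × (46.6/125.1) = 3.46 × 10^-2 M
[Br^-] = 5.8 × 10^-4 × (78.5/125.1) = 3.64 x 10^-4 M
TlBr(s) ⇌ Tl^+(aq) + Br^-(aq), so Q = [Tl^+][Br^-]
Q = (3.46 × 10^-2)(3.64 x 10^-4) = 1.3 × 10^-5
Q > Ksp, so TlBr will precipitate.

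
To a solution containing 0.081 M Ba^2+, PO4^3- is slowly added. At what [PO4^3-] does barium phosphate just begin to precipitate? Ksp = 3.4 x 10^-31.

[PO4^3-] = 2.5 × 10^-14 M

Ba3(PO4)2(s) <=> 3 Ba^2+ + 2 PO4^3-
Ksp = [Ba^2+]^3[PO4^3-]^2
Precipitation begins when Q = Ksp. With [Ba^2+] = 0.081 M:
3.4 x 10^-31 = (0.081)^3 × [PO4^3-]^2
[PO4^3-] = (3.4 x 10^-31 / 5.31 × 10^-4)^(1/2) = 2.5 × 10^-14 M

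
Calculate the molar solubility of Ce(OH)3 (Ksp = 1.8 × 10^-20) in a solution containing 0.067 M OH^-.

s ≈ 6.0e-17 M

Ce(OH)3(s) ⇌ Ce^3+ + 3 OH^-
Ksp = [Ce^3+][OH^-]^3
Let s be the molar solubility in this solution. [Ce^3+] = s, [OH^-] = 0.067 + 3s ≈ 0.067 (since the OH^- already present dominates).
Ksp ≈ s × (0.067)^3
s = 6.0 × 10^-17 M
Check: 3s = 1.8 × 10^-16 ≪ 0.067, so the approximation is valid.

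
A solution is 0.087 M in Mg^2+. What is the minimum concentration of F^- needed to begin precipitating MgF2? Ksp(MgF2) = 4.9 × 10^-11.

[F^-] ≈ 2.4 x 10^-5 M

MgF2(s) <=> Mg^2+ + 2 F^-
Ksp = [Mg^2+][F^-]^2
Precipitation begins when Q = Ksp. With [Mg^2+] = 0.087 M:
4.9 × 10^-11 = (0.087) × [F^-]^2
[F^-] = (4.9 × 10^-11 / 8.7 × 10^-2)^(1/2) = 2.4 x 10^-5 M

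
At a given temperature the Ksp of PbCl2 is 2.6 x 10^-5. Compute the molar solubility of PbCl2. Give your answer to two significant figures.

s ≈ 1.9 × 10^-2 M

PbCl2(s) ⇌ Pb^2+ + 2 Cl^-
Ksp = [Pb^2+][Cl^-]^2
If s mol/L of PbCl2 dissolves, [Pb^2+] = s and [Cl^-] = 2s.
So Ksp = s × (2s)^2 = 4s^3
s^3 = 2.6 x 10^-5 / 4, so s = 1.9 × 10^-2 M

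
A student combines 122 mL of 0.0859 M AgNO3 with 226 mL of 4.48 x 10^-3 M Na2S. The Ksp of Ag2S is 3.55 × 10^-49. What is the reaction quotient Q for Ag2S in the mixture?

Q = 2.64 x 10^-6

Total volume = 122 + 226 = 348 mL.
[Ag^+] = 8.59 × 10^-2 × (122/348) = 3.011 x 10^-2 M
[S^2-] = 4.48 × 10^-3 × (226/348) = 2.909 × 10^-3 M
Ag2S(s) <=> 2 Ag^+(aq) + S^2-(aq), so Q = [Ag^+]^2[S^2-]
Q = (3.011 × 10^-2)^2(2.909 × 10^-3) = 2.64 x 10^-6
Q > Ksp, so Ag2S will precipitate.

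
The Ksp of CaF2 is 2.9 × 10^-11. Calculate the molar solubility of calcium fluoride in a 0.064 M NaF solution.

7.1 x 10^-9 M

CaF2(s) ⇌ Ca^2+ + 2 F^-
Ksp = [Ca^2+][F^-]^2
Let s be the molar solubility in this solution. [Ca^2+] = s, [F^-] = 0.064 + 2s ≈ 0.064 (Ksp is small, so little additional dissolves).
Ksp ≈ s × (0.064)^2
s = 7.1 × 10^-9 M
Check: 2s = 1.4 x 10^-8 ≪ 0.064, so the approximation is valid.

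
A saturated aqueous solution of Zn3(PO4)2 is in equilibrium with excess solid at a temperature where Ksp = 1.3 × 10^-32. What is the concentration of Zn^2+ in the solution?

Zn3(PO4)2(s) ⇌ 3 Zn^2+ + 2 PO4^3-
Ksp = [Zn^2+]^3[PO4^3-]^2
Let s = molar solubility. Then [Zn^2+] = 3s and [PO4^3-] = 2s.
So Ksp = (3s)^3 × (2s)^2 = 108s^5
s^5 = 1.3 × 10^-32 / 108, so s = 1.64 × 10^-7 M
[Zn^2+] = 3s = 4.9 × 10^-7 M

[Zn^2+] ≈ 4.9 × 10^-7 M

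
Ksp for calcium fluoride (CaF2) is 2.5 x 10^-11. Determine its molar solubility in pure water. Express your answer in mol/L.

CaF2(s) <=> Ca^2+(aq) + 2 F^-(aq)
Ksp = [Ca^2+][F^-]^2
For each mole of CaF2 that dissolves: [Ca^2+] = s, [F^-] = 2s.
Ksp = s(2s)^2 = 4s^3
s = (2.5 x 10^-11 / 4)^(1/3) = 1.8 × 10^-4 M

1.8e-4 M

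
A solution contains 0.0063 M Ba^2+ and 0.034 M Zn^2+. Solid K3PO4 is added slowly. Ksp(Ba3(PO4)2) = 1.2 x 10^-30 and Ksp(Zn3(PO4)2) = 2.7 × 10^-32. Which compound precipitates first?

Precipitation of each salt starts when its ion product equals its Ksp.
For Ba3(PO4)2: 1.2 x 10^-30 = (0.0063)^3 × [PO4^3-]^2  ⇒  [PO4^3-] = 2.2 × 10^-12 M.
For Zn3(PO4)2: 2.7 × 10^-32 = (0.034)^3 × [PO4^3-]^2  ⇒  [PO4^3-] = 2.6 × 10^-14 M.
The salt with the lower threshold [PO4^3-] precipitates first: Zn3(PO4)2.

Zn3(PO4)2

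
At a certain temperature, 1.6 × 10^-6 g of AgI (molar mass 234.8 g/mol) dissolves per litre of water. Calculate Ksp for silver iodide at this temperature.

4.6e-17

Molar solubility s = (1.6 x 10^-6 g/L) / (234.8 g/mol) = 6.81 × 10^-9 M.
AgI(s) <=> Ag^+(aq) + I^-(aq)
For each mole of AgI that dissolves: [Ag^+] = s, [I^-] = s.
Ksp = [Ag^+][I^-]
Ksp = (s)(s) = s^2
With s = 6.81 x 10^-9: Ksp = 4.6 × 10^-17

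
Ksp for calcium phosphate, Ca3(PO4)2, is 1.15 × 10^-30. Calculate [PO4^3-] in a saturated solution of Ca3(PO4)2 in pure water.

Ca3(PO4)2(s) ⇌ 3 Ca^2+ + 2 PO4^3-
Ksp = [Ca^2+]^3[PO4^3-]^2
With molar solubility s: [Ca^2+] = 3s, [PO4^3-] = 2s.
Substituting: Ksp = (3s)^3(2s)^2 = 108s^5
s^5 = 1.15 × 10^-30 / 108, so s = 4.031 × 10^-7 M
[PO4^3-] = 2s = 8.06 x 10^-7 M

8.06e-7 M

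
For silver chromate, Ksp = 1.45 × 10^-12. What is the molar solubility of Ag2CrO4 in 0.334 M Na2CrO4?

Ag2CrO4(s) <=> 2 Ag^+ + CrO4^2-
Ksp = [Ag^+]^2[CrO4^2-]
If s mol/L dissolves here, [Ag^+] = 2s, [CrO4^2-] = 0.334 + s ≈ 0.334 (Ksp is small, so little additional dissolves).
Ksp ≈ (2s)^2 × 0.334
s = 1.04 × 10^-6 M
Check: s = 1.0 x 10^-6 ≪ 0.334, so the approximation is valid.

s = 1.04 × 10^-6 M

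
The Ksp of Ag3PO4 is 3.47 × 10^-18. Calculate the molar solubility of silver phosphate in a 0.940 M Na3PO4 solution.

5.15e-7 M

Ag3PO4(s) ⇌ 3 Ag^+(aq) + PO4^3-(aq)
Ksp = [Ag^+]^3[PO4^3-]
If s mol/L dissolves here, [Ag^+] = 3s, [PO4^3-] = 0.940 + s ≈ 0.940 (common-ion effect: PO4^3- is already 0.940 M).
Ksp ≈ (3s)^3 × 0.940
s = 5.15 x 10^-7 M
Check: s = 5.2 × 10^-7 ≪ 0.940, so the approximation is valid.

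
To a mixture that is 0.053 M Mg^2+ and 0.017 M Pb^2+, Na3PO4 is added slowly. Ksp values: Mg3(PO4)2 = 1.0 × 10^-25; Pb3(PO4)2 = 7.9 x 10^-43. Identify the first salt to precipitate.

Pb3(PO4)2

Each salt begins to precipitate when Q = Ksp, i.e. when [PO4^3-] reaches its threshold.
For Mg3(PO4)2: 1.0 × 10^-25 = (0.053)^3 × [PO4^3-]^2  ⇒  [PO4^3-] = 2.6 x 10^-11 M.
For Pb3(PO4)2: 7.9 x 10^-43 = (0.017)^3 × [PO4^3-]^2  ⇒  [PO4^3-] = 4.0 × 10^-19 M.
The salt with the lower threshold [PO4^3-] precipitates first: Pb3(PO4)2.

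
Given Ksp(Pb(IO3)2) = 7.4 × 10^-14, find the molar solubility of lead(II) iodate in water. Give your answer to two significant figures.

2.6e-5 M

Pb(IO3)2(s) ⇌ Pb^2+(aq) + 2 IO3^-(aq)
Ksp = [Pb^2+][IO3^-]^2
For each mole of Pb(IO3)2 that dissolves: [Pb^2+] = s, [IO3^-] = 2s.
Substituting: Ksp = s(2s)^2 = 4s^3
s = (7.4 × 10^-14 / 4)^(1/3) = 2.6 x 10^-5 M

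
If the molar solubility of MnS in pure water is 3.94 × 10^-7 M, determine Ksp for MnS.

MnS(s) ⇌ Mn^2+ + S^2-
With molar solubility s: [Mn^2+] = s, [S^2-] = s.
Ksp = [Mn^2+][S^2-]
Ksp = (s)(s) = s^2
With s = 3.94 × 10^-7: Ksp = 1.55 × 10^-13

Ksp ≈ 1.55 × 10^-13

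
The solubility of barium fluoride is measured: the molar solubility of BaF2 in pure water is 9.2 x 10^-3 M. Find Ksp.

BaF2(s) ⇌ Ba^2+(aq) + 2 F^-(aq)
If s mol/L of BaF2 dissolves, [Ba^2+] = s and [F^-] = 2s.
Ksp = [Ba^2+][F^-]^2
So Ksp = s × (2s)^2 = 4s^3
Ksp = 4 × (9.2 x 10^-3)^3 = 3.1 × 10^-6

Ksp = 3.1e-6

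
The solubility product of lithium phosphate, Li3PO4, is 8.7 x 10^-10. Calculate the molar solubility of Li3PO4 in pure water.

Li3PO4(s) <=> 3 Li^+(aq) + PO4^3-(aq)
Ksp = [Li^+]^3[PO4^3-]
With molar solubility s: [Li^+] = 3s, [PO4^3-] = s.
So Ksp = (3s)^3 × s = 27s^4
s = (8.7 x 10^-10 / 27)^(1/4) = 2.4 x 10^-3 M

s = 2.4 × 10^-3 M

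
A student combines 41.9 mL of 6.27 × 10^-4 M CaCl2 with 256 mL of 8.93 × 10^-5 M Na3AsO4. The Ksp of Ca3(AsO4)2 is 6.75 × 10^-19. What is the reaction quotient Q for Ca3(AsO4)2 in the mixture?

Total volume = 41.9 + 256 = 297.9 mL.
[Ca^2+] = 6.27 × 10^-4 × (41.9/297.9) = 8.819 x 10^-5 M
[AsO4^3-] = 8.93 × 10^-5 × (256/297.9) = 7.674 x 10^-5 M
Ca3(AsO4)2(s) ⇌ 3 Ca^2+ + 2 AsO4^3-, so Q = [Ca^2+]^3[AsO4^3-]^2
Q = (8.819 x 10^-5)^3(7.674 × 10^-5)^2 = 4.04 x 10^-21
Q < Ksp, so no precipitate of Ca3(AsO4)2 forms.

4.04 × 10^-21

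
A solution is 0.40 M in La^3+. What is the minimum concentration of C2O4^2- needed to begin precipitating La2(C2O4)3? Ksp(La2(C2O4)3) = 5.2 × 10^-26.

[C2O4^2-] ≈ 6.9e-9 M

La2(C2O4)3(s) <=> 2 La^3+ + 3 C2O4^2-
Ksp = [La^3+]^2[C2O4^2-]^3
Precipitation begins when Q = Ksp. With [La^3+] = 0.40 M:
5.2 × 10^-26 = (0.40)^2 × [C2O4^2-]^3
[C2O4^2-] = (5.2 × 10^-26 / 1.60 × 10^-1)^(1/3) = 6.9 x 10^-9 M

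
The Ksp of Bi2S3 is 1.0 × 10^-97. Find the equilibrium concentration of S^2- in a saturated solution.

[S^2-] ≈ 4.7 x 10^-20 M

Bi2S3(s) ⇌ 2 Bi^3+ + 3 S^2-
Ksp = [Bi^3+]^2[S^2-]^3
With molar solubility s: [Bi^3+] = 2s, [S^2-] = 3s.
Ksp = (2s)^2(3s)^3 = 108s^5
s = (1.0 × 10^-97 / 108)^(1/5) = 1.56 × 10^-20 M
[S^2-] = 3s = 4.7 x 10^-20 M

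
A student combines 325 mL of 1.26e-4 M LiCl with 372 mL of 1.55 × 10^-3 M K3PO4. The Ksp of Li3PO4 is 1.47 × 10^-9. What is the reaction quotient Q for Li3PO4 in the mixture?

Q = 1.68 x 10^-16

Total volume = 325 + 372 = 697 mL.
[Li^+] = 1.26 × 10^-4 × (325/697) = 5.875 x 10^-5 M
[PO4^3-] = 1.55 × 10^-3 × (372/697) = 8.273 x 10^-4 M
Li3PO4(s) ⇌ 3 Li^+(aq) + PO4^3-(aq), so Q = [Li^+]^3[PO4^3-]
Q = (5.875 × 10^-5)^3(8.273 x 10^-4) = 1.68 × 10^-16
Q < Ksp, so no precipitate of Li3PO4 forms.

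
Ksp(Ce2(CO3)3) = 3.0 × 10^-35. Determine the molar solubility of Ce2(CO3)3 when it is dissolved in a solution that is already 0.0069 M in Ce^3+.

2.9 × 10^-11 M

Ce2(CO3)3(s) <=> 2 Ce^3+ + 3 CO3^2-
Ksp = [Ce^3+]^2[CO3^2-]^3
Let s = moles of Ce2(CO3)3 that dissolve per litre. [Ce^3+] = 0.0069 + 2s ≈ 0.0069, [CO3^2-] = 3s (common-ion effect: Ce^3+ is already 0.0069 M).
Ksp ≈ (0.0069)^2 × (3s)^3
s = 2.9 × 10^-11 M
Check: 2s = 5.7 x 10^-11 ≪ 0.0069, so the approximation is valid.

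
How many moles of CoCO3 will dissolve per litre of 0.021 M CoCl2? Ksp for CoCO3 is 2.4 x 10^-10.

1.1 × 10^-8 M

CoCO3(s) <=> Co^2+(aq) + CO3^2-(aq)
Ksp = [Co^2+][CO3^2-]
If s mol/L dissolves here, [Co^2+] = 0.021 + s ≈ 0.021, [CO3^2-] = s (since Co^2+ from CoCl2 dominates).
Ksp ≈ 0.021 × s
s = 1.1 x 10^-8 M
Check: s = 1.1 × 10^-8 ≪ 0.021, so the approximation is valid.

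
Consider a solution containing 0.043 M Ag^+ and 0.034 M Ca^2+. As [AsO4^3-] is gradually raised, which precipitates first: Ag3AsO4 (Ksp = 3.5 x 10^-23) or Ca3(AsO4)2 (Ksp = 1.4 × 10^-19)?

Precipitation of each salt starts when its ion product equals its Ksp.
For Ag3AsO4: 3.5 x 10^-23 = (0.043)^3 × [AsO4^3-]  ⇒  [AsO4^3-] = 4.4 x 10^-19 M.
For Ca3(AsO4)2: 1.4 × 10^-19 = (0.034)^3 × [AsO4^3-]^2  ⇒  [AsO4^3-] = 6.0 × 10^-8 M.
The salt with the lower threshold [AsO4^3-] precipitates first: Ag3AsO4.

Ag3AsO4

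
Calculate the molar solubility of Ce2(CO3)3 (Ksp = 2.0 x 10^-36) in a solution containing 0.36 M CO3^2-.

Ce2(CO3)3(s) ⇌ 2 Ce^3+ + 3 CO3^2-
Ksp = [Ce^3+]^2[CO3^2-]^3
Let s be the molar solubility in this solution. [Ce^3+] = 2s, [CO3^2-] = 0.36 + 3s ≈ 0.36 (since the CO3^2- already present dominates).
Ksp ≈ (2s)^2 × (0.36)^3
s = 3.3 x 10^-18 M
Check: 3s = 9.8 × 10^-18 ≪ 0.36, so the approximation is valid.

3.3 × 10^-18 M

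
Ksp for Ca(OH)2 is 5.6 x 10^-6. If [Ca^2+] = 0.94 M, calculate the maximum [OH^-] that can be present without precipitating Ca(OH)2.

Ca(OH)2(s) ⇌ Ca^2+ + 2 OH^-
Ksp = [Ca^2+][OH^-]^2
Precipitation begins when Q = Ksp. With [Ca^2+] = 0.94 M:
5.6 x 10^-6 = (0.94) × [OH^-]^2
[OH^-] = (5.6 x 10^-6 / 9.4 × 10^-1)^(1/2) = 2.4 × 10^-3 M

2.4 × 10^-3 M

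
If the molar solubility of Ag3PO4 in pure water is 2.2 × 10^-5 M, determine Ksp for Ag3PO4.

Ksp = 6.3e-18

Ag3PO4(s) ⇌ 3 Ag^+(aq) + PO4^3-(aq)
For each mole of Ag3PO4 that dissolves: [Ag^+] = 3s, [PO4^3-] = s.
Ksp = [Ag^+]^3[PO4^3-]
So Ksp = (3s)^3 × s = 27s^4
Ksp = 27 × (2.2 x 10^-5)^4 = 6.3 x 10^-18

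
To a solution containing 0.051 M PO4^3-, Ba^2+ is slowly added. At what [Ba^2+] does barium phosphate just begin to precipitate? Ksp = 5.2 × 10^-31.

Ba3(PO4)2(s) ⇌ 3 Ba^2+(aq) + 2 PO4^3-(aq)
Ksp = [Ba^2+]^3[PO4^3-]^2
Precipitation begins when Q = Ksp. With [PO4^3-] = 0.051 M:
5.2 × 10^-31 = (0.051)^2 × [Ba^2+]^3
[Ba^2+] = (5.2 × 10^-31 / 2.60 × 10^-3)^(1/3) = 5.8 x 10^-10 M

[Ba^2+] = 5.8 x 10^-10 M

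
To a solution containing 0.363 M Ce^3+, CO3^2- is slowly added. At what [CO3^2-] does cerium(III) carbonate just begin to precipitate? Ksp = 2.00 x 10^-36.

Ce2(CO3)3(s) <=> 2 Ce^3+ + 3 CO3^2-
Ksp = [Ce^3+]^2[CO3^2-]^3
Precipitation begins when Q = Ksp. With [Ce^3+] = 0.363 M:
2.00 x 10^-36 = (0.363)^2 × [CO3^2-]^3
[CO3^2-] = (2.00 x 10^-36 / 1.318 × 10^-1)^(1/3) = 2.48 × 10^-12 M

2.48 x 10^-12 M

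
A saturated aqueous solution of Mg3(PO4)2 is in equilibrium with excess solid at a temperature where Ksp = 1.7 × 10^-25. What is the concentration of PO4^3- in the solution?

Mg3(PO4)2(s) <=> 3 Mg^2+(aq) + 2 PO4^3-(aq)
Ksp = [Mg^2+]^3[PO4^3-]^2
For each mole of Mg3(PO4)2 that dissolves: [Mg^2+] = 3s, [PO4^3-] = 2s.
Substituting: Ksp = (3s)^3(2s)^2 = 108s^5
s^5 = 1.7 × 10^-25 / 108, so s = 4.36 × 10^-6 M
[PO4^3-] = 2s = 8.7 × 10^-6 M

[PO4^3-] = 8.7 x 10^-6 M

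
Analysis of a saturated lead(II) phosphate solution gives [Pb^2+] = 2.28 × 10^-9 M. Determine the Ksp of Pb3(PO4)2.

Pb3(PO4)2(s) ⇌ 3 Pb^2+ + 2 PO4^3-
Stoichiometry gives [PO4^3-] = (2/3)[Pb^2+] = 1.520 x 10^-9 M.
Ksp = [Pb^2+]^3[PO4^3-]^2
Ksp = (2.28 × 10^-9)^3 × (1.520 × 10^-9)^2 = 2.74 × 10^-44

Ksp = 2.74 × 10^-44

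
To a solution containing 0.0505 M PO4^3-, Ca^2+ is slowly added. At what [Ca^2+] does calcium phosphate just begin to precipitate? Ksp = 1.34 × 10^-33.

[Ca^2+] ≈ 8.07 × 10^-11 M

Ca3(PO4)2(s) <=> 3 Ca^2+ + 2 PO4^3-
Ksp = [Ca^2+]^3[PO4^3-]^2
Precipitation begins when Q = Ksp. With [PO4^3-] = 0.0505 M:
1.34 × 10^-33 = (0.0505)^2 × [Ca^2+]^3
[Ca^2+] = (1.34 × 10^-33 / 2.550 × 10^-3)^(1/3) = 8.07 × 10^-11 M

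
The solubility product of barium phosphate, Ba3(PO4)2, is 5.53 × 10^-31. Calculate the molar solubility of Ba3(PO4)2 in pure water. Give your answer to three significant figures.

Ba3(PO4)2(s) ⇌ 3 Ba^2+ + 2 PO4^3-
Ksp = [Ba^2+]^3[PO4^3-]^2
With molar solubility s: [Ba^2+] = 3s, [PO4^3-] = 2s.
Substituting: Ksp = (3s)^3(2s)^2 = 108s^5
s = (5.53 × 10^-31 / 108)^(1/5) = 3.48 × 10^-7 M

3.48e-7 M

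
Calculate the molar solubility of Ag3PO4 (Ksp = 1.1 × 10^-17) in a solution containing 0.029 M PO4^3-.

Ag3PO4(s) ⇌ 3 Ag^+(aq) + PO4^3-(aq)
Ksp = [Ag^+]^3[PO4^3-]
Let s = moles of Ag3PO4 that dissolve per litre. [Ag^+] = 3s, [PO4^3-] = 0.029 + s ≈ 0.029 (Ksp is small, so little additional dissolves).
Ksp ≈ (3s)^3 × 0.029
s = 2.4 × 10^-6 M
Check: s = 2.4 x 10^-6 ≪ 0.029, so the approximation is valid.

s ≈ 2.4 × 10^-6 M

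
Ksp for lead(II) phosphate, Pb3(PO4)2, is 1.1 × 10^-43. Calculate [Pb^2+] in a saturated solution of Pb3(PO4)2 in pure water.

Pb3(PO4)2(s) ⇌ 3 Pb^2+ + 2 PO4^3-
Ksp = [Pb^2+]^3[PO4^3-]^2
If s mol/L of Pb3(PO4)2 dissolves, [Pb^2+] = 3s and [PO4^3-] = 2s.
Ksp = (3s)^3(2s)^2 = 108s^5
Solving, s = (1.1 × 10^-43/108)^(1/5) = 1.00 × 10^-9 M
[Pb^2+] = 3s = 3.0 × 10^-9 M

3.0 × 10^-9 M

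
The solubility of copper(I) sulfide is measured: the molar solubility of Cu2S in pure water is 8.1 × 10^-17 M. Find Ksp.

Cu2S(s) ⇌ 2 Cu^+ + S^2-
With molar solubility s: [Cu^+] = 2s, [S^2-] = s.
Ksp = [Cu^+]^2[S^2-]
So Ksp = (2s)^2 × s = 4s^3
Ksp = 4 × (8.1 x 10^-17)^3 = 2.1 × 10^-48

Ksp ≈ 2.1 × 10^-48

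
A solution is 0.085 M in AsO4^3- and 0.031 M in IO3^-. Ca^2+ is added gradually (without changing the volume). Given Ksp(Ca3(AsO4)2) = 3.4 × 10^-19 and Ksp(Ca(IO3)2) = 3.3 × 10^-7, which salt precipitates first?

Ca3(AsO4)2

Each salt begins to precipitate when Q = Ksp, i.e. when [Ca^2+] reaches its threshold.
For Ca3(AsO4)2: 3.4 × 10^-19 = (0.085)^2 × [Ca^2+]^3  ⇒  [Ca^2+] = 3.6 × 10^-6 M.
For Ca(IO3)2: 3.3 × 10^-7 = (0.031)^2 × [Ca^2+]  ⇒  [Ca^2+] = 3.4 × 10^-4 M.
The salt with the lower threshold [Ca^2+] precipitates first: Ca3(AsO4)2.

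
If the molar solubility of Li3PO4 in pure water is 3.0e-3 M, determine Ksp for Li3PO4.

Li3PO4(s) ⇌ 3 Li^+ + PO4^3-
If s mol/L of Li3PO4 dissolves, [Li^+] = 3s and [PO4^3-] = s.
Ksp = [Li^+]^3[PO4^3-]
Substituting: Ksp = (3s)^3s = 27s^4
With s = 3.0 x 10^-3: Ksp = 2.2 x 10^-9

2.2e-9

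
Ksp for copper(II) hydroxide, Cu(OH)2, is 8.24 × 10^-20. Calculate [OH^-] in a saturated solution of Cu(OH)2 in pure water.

Cu(OH)2(s) <=> Cu^2+(aq) + 2 OH^-(aq)
Ksp = [Cu^2+][OH^-]^2
With molar solubility s: [Cu^2+] = s, [OH^-] = 2s.
So Ksp = s × (2s)^2 = 4s^3
s = (8.24 × 10^-20 / 4)^(1/3) = 2.741 × 10^-7 M
[OH^-] = 2s = 5.48 x 10^-7 M

[OH^-] ≈ 5.48e-7 M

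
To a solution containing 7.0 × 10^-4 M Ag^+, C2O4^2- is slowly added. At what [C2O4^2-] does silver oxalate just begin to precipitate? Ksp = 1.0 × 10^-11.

Ag2C2O4(s) ⇌ 2 Ag^+ + C2O4^2-
Ksp = [Ag^+]^2[C2O4^2-]
Precipitation begins when Q = Ksp. With [Ag^+] = 7.0 × 10^-4 M:
1.0 × 10^-11 = (7.0 × 10^-4)^2 × [C2O4^2-]
[C2O4^2-] = (1.0 × 10^-11 / 4.90 × 10^-7) = 2.0 × 10^-5 M

[C2O4^2-] ≈ 2.0e-5 M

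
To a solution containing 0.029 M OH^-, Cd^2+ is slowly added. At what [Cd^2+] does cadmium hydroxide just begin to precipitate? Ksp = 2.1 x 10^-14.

2.5e-11 M

Cd(OH)2(s) <=> Cd^2+ + 2 OH^-
Ksp = [Cd^2+][OH^-]^2
Precipitation begins when Q = Ksp. With [OH^-] = 0.029 M:
2.1 x 10^-14 = (0.029)^2 × [Cd^2+]
[Cd^2+] = (2.1 x 10^-14 / 8.41 x 10^-4) = 2.5 x 10^-11 M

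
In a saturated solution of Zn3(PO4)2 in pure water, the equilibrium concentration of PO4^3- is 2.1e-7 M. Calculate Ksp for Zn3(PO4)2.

Zn3(PO4)2(s) ⇌ 3 Zn^2+(aq) + 2 PO4^3-(aq)
Stoichiometry gives [Zn^2+] = (3/2)[PO4^3-] = 3.15 × 10^-7 M.
Ksp = [Zn^2+]^3[PO4^3-]^2
Ksp = (3.15 × 10^-7)^3 × (2.1 × 10^-7)^2 = 1.4 × 10^-33

Ksp = 1.4 × 10^-33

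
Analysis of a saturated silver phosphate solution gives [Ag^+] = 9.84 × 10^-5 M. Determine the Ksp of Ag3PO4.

Ksp = 3.13 x 10^-17

Ag3PO4(s) ⇌ 3 Ag^+(aq) + PO4^3-(aq)
Stoichiometry gives [PO4^3-] = (1/3)[Ag^+] = 3.280 × 10^-5 M.
Ksp = [Ag^+]^3[PO4^3-]
Ksp = (9.84 × 10^-5)^3 × 3.280 × 10^-5 = 3.13 × 10^-17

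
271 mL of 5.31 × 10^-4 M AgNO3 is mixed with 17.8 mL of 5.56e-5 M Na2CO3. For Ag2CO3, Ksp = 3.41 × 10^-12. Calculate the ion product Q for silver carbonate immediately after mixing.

Total volume = 271 + 17.8 = 288.8 mL.
[Ag^+] = 5.31 × 10^-4 × (271/288.8) = 4.983 × 10^-4 M
[CO3^2-] = 5.56 x 10^-5 × (17.8/288.8) = 3.427 x 10^-6 M
Ag2CO3(s) ⇌ 2 Ag^+ + CO3^2-, so Q = [Ag^+]^2[CO3^2-]
Q = (4.983 × 10^-4)^2(3.427 × 10^-6) = 8.51 × 10^-13
Q < Ksp, so no precipitate of Ag2CO3 forms.

8.51 x 10^-13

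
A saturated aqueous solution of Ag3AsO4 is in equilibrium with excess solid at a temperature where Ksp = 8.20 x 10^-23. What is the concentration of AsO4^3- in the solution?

Ag3AsO4(s) ⇌ 3 Ag^+(aq) + AsO4^3-(aq)
Ksp = [Ag^+]^3[AsO4^3-]
If s mol/L of Ag3AsO4 dissolves, [Ag^+] = 3s and [AsO4^3-] = s.
Substituting: Ksp = (3s)^3s = 27s^4
Solving, s = (8.20 x 10^-23/27)^(1/4) = 1.320 × 10^-6 M
[AsO4^3-] = s = 1.32 x 10^-6 M

[AsO4^3-] ≈ 1.32 x 10^-6 M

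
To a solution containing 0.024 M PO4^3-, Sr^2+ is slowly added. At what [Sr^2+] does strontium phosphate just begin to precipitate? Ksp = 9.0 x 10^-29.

5.4 x 10^-9 M

Sr3(PO4)2(s) ⇌ 3 Sr^2+ + 2 PO4^3-
Ksp = [Sr^2+]^3[PO4^3-]^2
Precipitation begins when Q = Ksp. With [PO4^3-] = 0.024 M:
9.0 x 10^-29 = (0.024)^2 × [Sr^2+]^3
[Sr^2+] = (9.0 x 10^-29 / 5.76 × 10^-4)^(1/3) = 5.4 x 10^-9 M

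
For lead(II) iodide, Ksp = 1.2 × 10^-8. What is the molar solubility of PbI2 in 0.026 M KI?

s ≈ 1.8 × 10^-5 M

PbI2(s) ⇌ Pb^2+(aq) + 2 I^-(aq)
Ksp = [Pb^2+][I^-]^2
Let s = moles of PbI2 that dissolve per litre. [Pb^2+] = s, [I^-] = 0.026 + 2s ≈ 0.026 (common-ion effect: I^- is already 0.026 M).
Ksp ≈ s × (0.026)^2
s = 1.8 x 10^-5 M
Check: 2s = 3.6 × 10^-5 ≪ 0.026, so the approximation is valid.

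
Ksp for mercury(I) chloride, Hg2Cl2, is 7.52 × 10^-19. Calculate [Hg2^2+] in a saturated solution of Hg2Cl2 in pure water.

Hg2Cl2(s) ⇌ Hg2^2+ + 2 Cl^-
Ksp = [Hg2^2+][Cl^-]^2
With molar solubility s: [Hg2^2+] = s, [Cl^-] = 2s.
Substituting: Ksp = s(2s)^2 = 4s^3
s^3 = 7.52 × 10^-19 / 4, so s = 5.729 × 10^-7 M
[Hg2^2+] = s = 5.73 x 10^-7 M

[Hg2^2+] = 5.73 x 10^-7 M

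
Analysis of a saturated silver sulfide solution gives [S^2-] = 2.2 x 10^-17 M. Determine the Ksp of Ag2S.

Ag2S(s) <=> 2 Ag^+(aq) + S^2-(aq)
Stoichiometry gives [Ag^+] = (2/1)[S^2-] = 4.40 × 10^-17 M.
Ksp = [Ag^+]^2[S^2-]
Ksp = (4.40 × 10^-17)^2 × 2.2 x 10^-17 = 4.3 x 10^-50

Ksp ≈ 4.3e-50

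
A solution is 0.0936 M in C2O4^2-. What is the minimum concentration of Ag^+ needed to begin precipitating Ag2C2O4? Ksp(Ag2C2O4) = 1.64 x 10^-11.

Ag2C2O4(s) ⇌ 2 Ag^+ + C2O4^2-
Ksp = [Ag^+]^2[C2O4^2-]
Precipitation begins when Q = Ksp. With [C2O4^2-] = 0.0936 M:
1.64 x 10^-11 = (0.0936) × [Ag^+]^2
[Ag^+] = (1.64 x 10^-11 / 9.36 × 10^-2)^(1/2) = 1.32 × 10^-5 M

1.32e-5 M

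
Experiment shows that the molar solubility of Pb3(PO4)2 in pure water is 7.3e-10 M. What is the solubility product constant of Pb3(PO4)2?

Ksp = 2.2e-44

Pb3(PO4)2(s) <=> 3 Pb^2+ + 2 PO4^3-
If s mol/L of Pb3(PO4)2 dissolves, [Pb^2+] = 3s and [PO4^3-] = 2s.
Ksp = [Pb^2+]^3[PO4^3-]^2
Substituting: Ksp = (3s)^3(2s)^2 = 108s^5
With s = 7.3 × 10^-10: Ksp = 2.2 × 10^-44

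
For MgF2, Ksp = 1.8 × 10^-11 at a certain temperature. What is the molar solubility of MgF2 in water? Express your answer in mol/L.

1.7 x 10^-4 M

MgF2(s) <=> Mg^2+ + 2 F^-
Ksp = [Mg^2+][F^-]^2
For each mole of MgF2 that dissolves: [Mg^2+] = s, [F^-] = 2s.
Substituting: Ksp = s(2s)^2 = 4s^3
Solving, s = (1.8 × 10^-11/4)^(1/3) = 1.7 × 10^-4 M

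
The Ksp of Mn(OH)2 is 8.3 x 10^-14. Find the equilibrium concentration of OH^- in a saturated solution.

[OH^-] ≈ 5.5e-5 M

Mn(OH)2(s) ⇌ Mn^2+(aq) + 2 OH^-(aq)
Ksp = [Mn^2+][OH^-]^2
For each mole of Mn(OH)2 that dissolves: [Mn^2+] = s, [OH^-] = 2s.
Substituting: Ksp = s(2s)^2 = 4s^3
s = (8.3 x 10^-14 / 4)^(1/3) = 2.75 × 10^-5 M
[OH^-] = 2s = 5.5 × 10^-5 M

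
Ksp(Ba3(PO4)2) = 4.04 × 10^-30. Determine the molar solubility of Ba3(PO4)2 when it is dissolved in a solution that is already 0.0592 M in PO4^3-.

Ba3(PO4)2(s) <=> 3 Ba^2+(aq) + 2 PO4^3-(aq)
Ksp = [Ba^2+]^3[PO4^3-]^2
If s mol/L dissolves here, [Ba^2+] = 3s, [PO4^3-] = 0.0592 + 2s ≈ 0.0592 (Ksp is small, so little additional dissolves).
Ksp ≈ (3s)^3 × (0.0592)^2
s = 3.50 x 10^-10 M
Check: 2s = 7.0 × 10^-10 ≪ 0.0592, so the approximation is valid.

s = 3.50e-10 M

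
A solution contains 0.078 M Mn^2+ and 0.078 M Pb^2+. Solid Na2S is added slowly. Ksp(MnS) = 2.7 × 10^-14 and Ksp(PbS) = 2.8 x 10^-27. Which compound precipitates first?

PbS

Each salt begins to precipitate when Q = Ksp, i.e. when [S^2-] reaches its threshold.
For MnS: 2.7 × 10^-14 = 0.078 × [S^2-]  ⇒  [S^2-] = 3.5 × 10^-13 M.
For PbS: 2.8 x 10^-27 = 0.078 × [S^2-]  ⇒  [S^2-] = 3.6 × 10^-26 M.
The salt with the lower threshold [S^2-] precipitates first: PbS.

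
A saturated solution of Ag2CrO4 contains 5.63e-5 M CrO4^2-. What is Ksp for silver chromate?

Ag2CrO4(s) <=> 2 Ag^+ + CrO4^2-
Stoichiometry gives [Ag^+] = (2/1)[CrO4^2-] = 1.126 × 10^-4 M.
Ksp = [Ag^+]^2[CrO4^2-]
Ksp = (1.126 × 10^-4)^2 × 5.63 × 10^-5 = 7.14 x 10^-13

Ksp = 7.14 x 10^-13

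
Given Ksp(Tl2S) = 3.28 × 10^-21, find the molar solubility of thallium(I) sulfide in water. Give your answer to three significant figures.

Tl2S(s) <=> 2 Tl^+ + S^2-
Ksp = [Tl^+]^2[S^2-]
If s mol/L of Tl2S dissolves, [Tl^+] = 2s and [S^2-] = s.
Ksp = (2s)^2s = 4s^3
Solving, s = (3.28 × 10^-21/4)^(1/3) = 9.36 x 10^-8 M

s ≈ 9.36e-8 M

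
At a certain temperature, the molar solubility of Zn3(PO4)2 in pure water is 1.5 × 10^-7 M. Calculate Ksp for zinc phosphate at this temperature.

8.2 × 10^-33

Zn3(PO4)2(s) ⇌ 3 Zn^2+(aq) + 2 PO4^3-(aq)
If s mol/L of Zn3(PO4)2 dissolves, [Zn^2+] = 3s and [PO4^3-] = 2s.
Ksp = [Zn^2+]^3[PO4^3-]^2
Substituting: Ksp = (3s)^3(2s)^2 = 108s^5
Ksp = 108 × (1.5 × 10^-7)^5 = 8.2 × 10^-33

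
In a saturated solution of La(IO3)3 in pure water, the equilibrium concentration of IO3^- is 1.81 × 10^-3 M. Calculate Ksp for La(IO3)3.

Ksp ≈ 3.58 × 10^-12

La(IO3)3(s) <=> La^3+(aq) + 3 IO3^-(aq)
Stoichiometry gives [La^3+] = (1/3)[IO3^-] = 6.033 x 10^-4 M.
Ksp = [La^3+][IO3^-]^3
Ksp = 6.033 × 10^-4 × (1.81 × 10^-3)^3 = 3.58 × 10^-12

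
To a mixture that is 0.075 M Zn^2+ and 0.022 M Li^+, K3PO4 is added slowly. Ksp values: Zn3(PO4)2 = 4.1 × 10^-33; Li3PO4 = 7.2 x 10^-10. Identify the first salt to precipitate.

Zn3(PO4)2

Each salt begins to precipitate when Q = Ksp, i.e. when [PO4^3-] reaches its threshold.
For Zn3(PO4)2: 4.1 × 10^-33 = (0.075)^3 × [PO4^3-]^2  ⇒  [PO4^3-] = 3.1 × 10^-15 M.
For Li3PO4: 7.2 x 10^-10 = (0.022)^3 × [PO4^3-]  ⇒  [PO4^3-] = 6.8 × 10^-5 M.
The salt with the lower threshold [PO4^3-] precipitates first: Zn3(PO4)2.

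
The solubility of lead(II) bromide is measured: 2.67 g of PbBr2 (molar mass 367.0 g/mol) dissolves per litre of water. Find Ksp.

Molar solubility s = (2.67 g/L) / (367.0 g/mol) = 7.275 × 10^-3 M.
PbBr2(s) ⇌ Pb^2+(aq) + 2 Br^-(aq)
For each mole of PbBr2 that dissolves: [Pb^2+] = s, [Br^-] = 2s.
Ksp = [Pb^2+][Br^-]^2
Ksp = s(2s)^2 = 4s^3
Ksp = 4 × (7.275 × 10^-3)^3 = 1.54 × 10^-6

Ksp ≈ 1.54e-6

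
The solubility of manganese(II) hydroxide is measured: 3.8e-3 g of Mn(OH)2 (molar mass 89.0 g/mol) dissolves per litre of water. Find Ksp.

Molar solubility s = (3.8 × 10^-3 g/L) / (89.0 g/mol) = 4.27 x 10^-5 M.
Mn(OH)2(s) ⇌ Mn^2+ + 2 OH^-
With molar solubility s: [Mn^2+] = s, [OH^-] = 2s.
Ksp = [Mn^2+][OH^-]^2
Substituting: Ksp = s(2s)^2 = 4s^3
With s = 4.27 x 10^-5: Ksp = 3.1 x 10^-13

3.1e-13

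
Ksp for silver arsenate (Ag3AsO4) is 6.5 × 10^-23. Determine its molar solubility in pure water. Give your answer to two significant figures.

1.2 × 10^-6 M

Ag3AsO4(s) ⇌ 3 Ag^+ + AsO4^3-
Ksp = [Ag^+]^3[AsO4^3-]
With molar solubility s: [Ag^+] = 3s, [AsO4^3-] = s.
Ksp = (3s)^3s = 27s^4
s^4 = 6.5 × 10^-23 / 27, so s = 1.2 x 10^-6 M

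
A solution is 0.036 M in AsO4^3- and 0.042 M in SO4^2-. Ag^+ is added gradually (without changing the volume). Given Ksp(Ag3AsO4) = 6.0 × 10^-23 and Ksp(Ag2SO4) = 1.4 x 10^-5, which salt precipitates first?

Ag3AsO4

Each salt begins to precipitate when Q = Ksp, i.e. when [Ag^+] reaches its threshold.
For Ag3AsO4: 6.0 × 10^-23 = 0.036 × [Ag^+]^3  ⇒  [Ag^+] = 1.2 × 10^-7 M.
For Ag2SO4: 1.4 x 10^-5 = 0.042 × [Ag^+]^2  ⇒  [Ag^+] = 1.8 x 10^-2 M.
The salt with the lower threshold [Ag^+] precipitates first: Ag3AsO4.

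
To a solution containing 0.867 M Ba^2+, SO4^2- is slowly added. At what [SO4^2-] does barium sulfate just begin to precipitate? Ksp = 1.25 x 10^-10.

BaSO4(s) ⇌ Ba^2+ + SO4^2-
Ksp = [Ba^2+][SO4^2-]
Precipitation begins when Q = Ksp. With [Ba^2+] = 0.867 M:
1.25 x 10^-10 = (0.867) × [SO4^2-]
[SO4^2-] = (1.25 x 10^-10 / 8.67 x 10^-1) = 1.44 × 10^-10 M

[SO4^2-] ≈ 1.44 x 10^-10 M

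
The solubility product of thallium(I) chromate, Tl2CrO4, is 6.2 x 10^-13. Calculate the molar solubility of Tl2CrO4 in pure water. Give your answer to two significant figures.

Tl2CrO4(s) <=> 2 Tl^+(aq) + CrO4^2-(aq)
Ksp = [Tl^+]^2[CrO4^2-]
With molar solubility s: [Tl^+] = 2s, [CrO4^2-] = s.
Substituting: Ksp = (2s)^2s = 4s^3
Solving, s = (6.2 x 10^-13/4)^(1/3) = 5.4 × 10^-5 M

s ≈ 5.4 × 10^-5 M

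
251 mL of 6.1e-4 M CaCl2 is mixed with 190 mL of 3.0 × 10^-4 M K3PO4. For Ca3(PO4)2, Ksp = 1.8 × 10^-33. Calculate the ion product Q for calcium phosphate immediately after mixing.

Total volume = 251 + 190 = 441 mL.
[Ca^2+] = 6.1 × 10^-4 × (251/441) = 3.47 x 10^-4 M
[PO4^3-] = 3.0 x 10^-4 × (190/441) = 1.29 × 10^-4 M
Ca3(PO4)2(s) <=> 3 Ca^2+ + 2 PO4^3-, so Q = [Ca^2+]^3[PO4^3-]^2
Q = (3.47 x 10^-4)^3(1.29 × 10^-4)^2 = 7.0 × 10^-19
Q > Ksp, so Ca3(PO4)2 will precipitate.

Q = 7.0e-19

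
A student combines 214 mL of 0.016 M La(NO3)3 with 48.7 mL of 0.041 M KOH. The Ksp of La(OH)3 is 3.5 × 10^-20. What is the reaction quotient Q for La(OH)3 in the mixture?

Total volume = 214 + 48.7 = 262.7 mL.
[La^3+] = 1.6 × 10^-2 × (214/262.7) = 1.30 x 10^-2 M
[OH^-] = 4.1 × 10^-2 × (48.7/262.7) = 7.60 × 10^-3 M
La(OH)3(s) ⇌ La^3+ + 3 OH^-, so Q = [La^3+][OH^-]^3
Q = (1.30 x 10^-2)(7.60 × 10^-3)^3 = 5.7 × 10^-9
Q > Ksp, so La(OH)3 will precipitate.

5.7 × 10^-9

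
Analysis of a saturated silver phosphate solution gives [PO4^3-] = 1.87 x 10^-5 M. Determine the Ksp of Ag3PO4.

Ksp ≈ 3.30e-18

Ag3PO4(s) <=> 3 Ag^+(aq) + PO4^3-(aq)
Stoichiometry gives [Ag^+] = (3/1)[PO4^3-] = 5.610 × 10^-5 M.
Ksp = [Ag^+]^3[PO4^3-]
Ksp = (5.610 × 10^-5)^3 × 1.87 × 10^-5 = 3.30 × 10^-18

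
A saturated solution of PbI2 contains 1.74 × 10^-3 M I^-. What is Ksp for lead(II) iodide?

2.63 x 10^-9

PbI2(s) <=> Pb^2+ + 2 I^-
Stoichiometry gives [Pb^2+] = (1/2)[I^-] = 8.700 × 10^-4 M.
Ksp = [Pb^2+][I^-]^2
Ksp = 8.700 × 10^-4 × (1.74 × 10^-3)^2 = 2.63 x 10^-9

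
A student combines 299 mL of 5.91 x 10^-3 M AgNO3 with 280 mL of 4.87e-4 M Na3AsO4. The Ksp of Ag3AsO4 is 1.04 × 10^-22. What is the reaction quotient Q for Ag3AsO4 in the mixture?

Total volume = 299 + 280 = 579 mL.
[Ag^+] = 5.91 x 10^-3 × (299/579) = 3.052 x 10^-3 M
[AsO4^3-] = 4.87 x 10^-4 × (280/579) = 2.355 × 10^-4 M
Ag3AsO4(s) <=> 3 Ag^+ + AsO4^3-, so Q = [Ag^+]^3[AsO4^3-]
Q = (3.052 × 10^-3)^3(2.355 × 10^-4) = 6.69 × 10^-12
Q > Ksp, so Ag3AsO4 will precipitate.

Q ≈ 6.69 x 10^-12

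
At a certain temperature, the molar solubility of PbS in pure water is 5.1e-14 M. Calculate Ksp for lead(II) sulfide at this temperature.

2.6e-27

PbS(s) ⇌ Pb^2+(aq) + S^2-(aq)
If s mol/L of PbS dissolves, [Pb^2+] = s and [S^2-] = s.
Ksp = [Pb^2+][S^2-]
Ksp = s × s = s^2
Ksp = (5.1 × 10^-14)^2 = 2.6 × 10^-27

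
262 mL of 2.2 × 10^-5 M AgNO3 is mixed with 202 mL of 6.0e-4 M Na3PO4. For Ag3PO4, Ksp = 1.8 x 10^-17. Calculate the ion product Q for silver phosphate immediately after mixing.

Total volume = 262 + 202 = 464 mL.
[Ag^+] = 2.2 × 10^-5 × (262/464) = 1.24 × 10^-5 M
[PO4^3-] = 6.0 x 10^-4 × (202/464) = 2.61 × 10^-4 M
Ag3PO4(s) ⇌ 3 Ag^+(aq) + PO4^3-(aq), so Q = [Ag^+]^3[PO4^3-]
Q = (1.24 × 10^-5)^3(2.61 × 10^-4) = 5.0 × 10^-19
Q < Ksp, so no precipitate of Ag3PO4 forms.

5.0 x 10^-19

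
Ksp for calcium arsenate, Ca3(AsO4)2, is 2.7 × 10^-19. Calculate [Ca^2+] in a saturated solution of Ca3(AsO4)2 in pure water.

[Ca^2+] = 2.3 × 10^-4 M

Ca3(AsO4)2(s) <=> 3 Ca^2+(aq) + 2 AsO4^3-(aq)
Ksp = [Ca^2+]^3[AsO4^3-]^2
Let s = molar solubility. Then [Ca^2+] = 3s and [AsO4^3-] = 2s.
Substituting: Ksp = (3s)^3(2s)^2 = 108s^5
s^5 = 2.7 × 10^-19 / 108, so s = 7.58 x 10^-5 M
[Ca^2+] = 3s = 2.3 × 10^-4 M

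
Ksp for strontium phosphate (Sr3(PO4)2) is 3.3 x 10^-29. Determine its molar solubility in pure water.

s ≈ 7.9 × 10^-7 M

Sr3(PO4)2(s) <=> 3 Sr^2+ + 2 PO4^3-
Ksp = [Sr^2+]^3[PO4^3-]^2
Let s = molar solubility. Then [Sr^2+] = 3s and [PO4^3-] = 2s.
Substituting: Ksp = (3s)^3(2s)^2 = 108s^5
s = (3.3 x 10^-29 / 108)^(1/5) = 7.9 × 10^-7 M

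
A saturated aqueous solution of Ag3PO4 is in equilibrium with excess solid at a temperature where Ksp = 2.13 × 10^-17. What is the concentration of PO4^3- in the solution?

Ag3PO4(s) ⇌ 3 Ag^+ + PO4^3-
Ksp = [Ag^+]^3[PO4^3-]
Let s = molar solubility. Then [Ag^+] = 3s and [PO4^3-] = s.
Substituting: Ksp = (3s)^3s = 27s^4
Solving, s = (2.13 × 10^-17/27)^(1/4) = 2.980 × 10^-5 M
[PO4^3-] = s = 2.98 × 10^-5 M

[PO4^3-] = 2.98 × 10^-5 M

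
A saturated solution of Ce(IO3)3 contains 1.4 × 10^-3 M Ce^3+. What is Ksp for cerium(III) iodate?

Ksp ≈ 1.0 x 10^-10

Ce(IO3)3(s) ⇌ Ce^3+(aq) + 3 IO3^-(aq)
Stoichiometry gives [IO3^-] = (3/1)[Ce^3+] = 4.20 x 10^-3 M.
Ksp = [Ce^3+][IO3^-]^3
Ksp = 1.4 × 10^-3 × (4.20 × 10^-3)^3 = 1.0 x 10^-10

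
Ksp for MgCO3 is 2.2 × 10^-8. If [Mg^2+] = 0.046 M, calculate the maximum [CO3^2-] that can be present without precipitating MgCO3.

4.8 × 10^-7 M

MgCO3(s) <=> Mg^2+(aq) + CO3^2-(aq)
Ksp = [Mg^2+][CO3^2-]
Precipitation begins when Q = Ksp. With [Mg^2+] = 0.046 M:
2.2 × 10^-8 = (0.046) × [CO3^2-]
[CO3^2-] = (2.2 × 10^-8 / 4.6 × 10^-2) = 4.8 × 10^-7 M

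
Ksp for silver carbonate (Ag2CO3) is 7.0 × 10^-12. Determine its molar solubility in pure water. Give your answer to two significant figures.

Ag2CO3(s) <=> 2 Ag^+(aq) + CO3^2-(aq)
Ksp = [Ag^+]^2[CO3^2-]
Let s = molar solubility. Then [Ag^+] = 2s and [CO3^2-] = s.
Substituting: Ksp = (2s)^2s = 4s^3
s^3 = 7.0 × 10^-12 / 4, so s = 1.2 × 10^-4 M

s ≈ 1.2 x 10^-4 M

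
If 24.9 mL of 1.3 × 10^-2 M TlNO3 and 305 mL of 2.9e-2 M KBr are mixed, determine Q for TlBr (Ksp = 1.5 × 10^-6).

Q = 2.6e-5

Total volume = 24.9 + 305 = 329.9 mL.
[Tl^+] = 1.3 × 10^-2 × (24.9/329.9) = 9.81 × 10^-4 M
[Br^-] = 2.9 × 10^-2 × (305/329.9) = 2.68 x 10^-2 M
TlBr(s) <=> Tl^+ + Br^-, so Q = [Tl^+][Br^-]
Q = (9.81 x 10^-4)(2.68 × 10^-2) = 2.6 × 10^-5
Q > Ksp, so TlBr will precipitate.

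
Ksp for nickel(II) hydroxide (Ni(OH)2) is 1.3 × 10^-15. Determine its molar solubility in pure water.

Ni(OH)2(s) <=> Ni^2+(aq) + 2 OH^-(aq)
Ksp = [Ni^2+][OH^-]^2
With molar solubility s: [Ni^2+] = s, [OH^-] = 2s.
Ksp = s(2s)^2 = 4s^3
s^3 = 1.3 × 10^-15 / 4, so s = 6.9 x 10^-6 M

s ≈ 6.9 × 10^-6 M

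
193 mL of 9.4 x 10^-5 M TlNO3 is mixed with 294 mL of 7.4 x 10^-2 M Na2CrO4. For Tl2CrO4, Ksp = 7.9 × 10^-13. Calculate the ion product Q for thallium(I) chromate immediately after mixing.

6.2 × 10^-11

Total volume = 193 + 294 = 487 mL.
[Tl^+] = 9.4 × 10^-5 × (193/487) = 3.73 x 10^-5 M
[CrO4^2-] = 7.4 × 10^-2 × (294/487) = 4.47 × 10^-2 M
Tl2CrO4(s) ⇌ 2 Tl^+ + CrO4^2-, so Q = [Tl^+]^2[CrO4^2-]
Q = (3.73 × 10^-5)^2(4.47 x 10^-2) = 6.2 × 10^-11
Q > Ksp, so Tl2CrO4 will precipitate.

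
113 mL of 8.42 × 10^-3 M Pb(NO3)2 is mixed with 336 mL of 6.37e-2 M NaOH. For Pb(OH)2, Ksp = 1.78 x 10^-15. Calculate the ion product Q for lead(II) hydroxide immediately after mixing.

Total volume = 113 + 336 = 449 mL.
[Pb^2+] = 8.42 × 10^-3 × (113/449) = 2.119 × 10^-3 M
[OH^-] = 6.37 × 10^-2 × (336/449) = 4.767 × 10^-2 M
Pb(OH)2(s) <=> Pb^2+(aq) + 2 OH^-(aq), so Q = [Pb^2+][OH^-]^2
Q = (2.119 × 10^-3)(4.767 x 10^-2)^2 = 4.82 x 10^-6
Q > Ksp, so Pb(OH)2 will precipitate.

4.82e-6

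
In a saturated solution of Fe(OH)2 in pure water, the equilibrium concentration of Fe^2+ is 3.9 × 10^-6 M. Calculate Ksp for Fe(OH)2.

Fe(OH)2(s) ⇌ Fe^2+ + 2 OH^-
Stoichiometry gives [OH^-] = (2/1)[Fe^2+] = 7.80 × 10^-6 M.
Ksp = [Fe^2+][OH^-]^2
Ksp = 3.9 × 10^-6 × (7.80 × 10^-6)^2 = 2.4 × 10^-16

2.4e-16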